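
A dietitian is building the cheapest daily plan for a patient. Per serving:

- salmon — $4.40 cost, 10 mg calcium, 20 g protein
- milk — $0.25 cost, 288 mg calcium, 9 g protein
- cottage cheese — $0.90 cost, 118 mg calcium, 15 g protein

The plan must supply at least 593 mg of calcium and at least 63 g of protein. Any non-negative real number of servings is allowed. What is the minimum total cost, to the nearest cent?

$1.75

The cheapest plan sits at a corner of the feasible region — with two constraints it uses at most two foods.
salmon only: max(593/10, 63/20) = 59.3 servings → $260.92.
milk only: max(593/288, 63/9) = 7 servings → $1.75.
cottage cheese only: max(593/118, 63/15) = 5.025 servings → $4.52.
salmon + milk with both tight: 2.259 servings and 1.981 servings → $10.43.
salmon + cottage cheese: the both-tight solution has a negative serving — not a feasible corner.
milk + cottage cheese with both tight: 0.4484 servings and 3.931 servings → $3.65.
The minimum over all feasible corners is $1.75.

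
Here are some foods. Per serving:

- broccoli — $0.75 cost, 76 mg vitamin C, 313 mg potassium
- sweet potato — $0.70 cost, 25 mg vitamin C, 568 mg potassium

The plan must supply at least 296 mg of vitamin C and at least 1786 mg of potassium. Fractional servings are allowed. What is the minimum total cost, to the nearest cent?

Two binding constraints pin down two serving amounts, so the optimal mix uses at most two foods. The candidates are each food alone (scaled to the tighter of vitamin C/potassium) and each pair with both constraints tight.
broccoli only: max(296/76, 1786/313) = 5.706 servings → $4.28.
sweet potato only: max(296/25, 1786/568) = 11.84 servings → $8.29.
broccoli + sweet potato with both tight: 3.494 servings and 1.219 servings → $3.47.
The minimum over all feasible corners is $3.47.

$3.47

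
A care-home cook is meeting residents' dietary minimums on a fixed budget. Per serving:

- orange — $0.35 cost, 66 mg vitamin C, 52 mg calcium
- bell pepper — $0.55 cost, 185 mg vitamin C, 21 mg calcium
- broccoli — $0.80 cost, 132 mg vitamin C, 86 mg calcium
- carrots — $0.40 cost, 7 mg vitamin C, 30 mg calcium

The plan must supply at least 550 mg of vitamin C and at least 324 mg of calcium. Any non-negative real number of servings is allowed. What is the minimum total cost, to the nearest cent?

For a min-cost LP with two ≥-constraints, a basic feasible solution has at most two positive variables.
orange only: max(550/66, 324/52) = 8.333 servings → $2.92.
bell pepper only: max(550/185, 324/21) = 15.43 servings → $8.49.
broccoli only: max(550/132, 324/86) = 4.167 servings → $3.33.
carrots only: max(550/7, 324/30) = 78.57 servings → $31.43.
orange + bell pepper with both tight: 5.877 servings and 0.8764 servings → $2.54.
orange + broccoli: intersection lies outside the first quadrant.
orange + carrots with both targets exact would need a negative amount; discard.
bell pepper + broccoli with both tight: 0.345 servings and 3.683 servings → $3.14.
bell pepper + carrots with both tight: 2.634 servings and 8.956 servings → $5.03.
broccoli + carrots with both targets exact would need a negative amount; discard.
Cheapest feasible corner: $2.54.

$2.54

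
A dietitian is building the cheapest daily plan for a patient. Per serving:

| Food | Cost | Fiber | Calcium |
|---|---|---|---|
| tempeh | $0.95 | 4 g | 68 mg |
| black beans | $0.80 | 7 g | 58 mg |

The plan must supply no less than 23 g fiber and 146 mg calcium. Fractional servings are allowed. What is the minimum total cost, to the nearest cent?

An LP optimum is at a vertex; with two nutrient constraints at most two foods are used. Check each candidate.
tempeh only: max(23/4, 146/68) = 5.75 servings → $5.46.
black beans only: max(23/7, 146/58) = 3.286 servings → $2.63.
tempeh + black beans with both targets exact would need a negative amount; discard.
The minimum over all feasible corners is $2.63.

$2.63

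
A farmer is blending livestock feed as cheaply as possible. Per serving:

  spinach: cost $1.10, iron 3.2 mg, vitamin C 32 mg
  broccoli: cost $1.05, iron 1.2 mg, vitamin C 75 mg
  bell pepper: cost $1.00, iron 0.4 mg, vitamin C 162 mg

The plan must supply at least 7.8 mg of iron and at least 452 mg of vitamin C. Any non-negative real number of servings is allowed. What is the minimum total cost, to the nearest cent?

The cheapest plan sits at a corner of the feasible region — with two constraints it uses at most two foods.
spinach only: max(7.8/3.2, 452/32) = 14.12 servings → $15.54.
broccoli only: max(7.8/1.2, 452/75) = 6.5 servings → $6.83.
bell pepper only: max(7.8/0.4, 452/162) = 19.5 servings → $19.50.
spinach + broccoli with both tight: 0.2113 servings and 5.937 servings → $6.47.
spinach + bell pepper with both tight: 2.142 servings and 2.367 servings → $4.72.
broccoli + bell pepper with both targets exact would need a negative amount; discard.
The minimum over all feasible corners is $4.72.

$4.72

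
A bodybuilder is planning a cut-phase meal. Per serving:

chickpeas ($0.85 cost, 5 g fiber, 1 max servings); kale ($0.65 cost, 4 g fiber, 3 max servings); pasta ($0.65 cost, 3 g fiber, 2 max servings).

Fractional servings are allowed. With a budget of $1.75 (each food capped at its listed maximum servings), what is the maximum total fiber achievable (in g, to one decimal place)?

Fiber per dollar: kale 6.154, chickpeas 5.882, pasta 4.615.
Take 2.692 servings of kale: spends $1.75, +10.8 g fiber (running total 10.8 g).
Greedy by best ratio exhausts the cost allowance optimally: 10.8 g.

10.8 g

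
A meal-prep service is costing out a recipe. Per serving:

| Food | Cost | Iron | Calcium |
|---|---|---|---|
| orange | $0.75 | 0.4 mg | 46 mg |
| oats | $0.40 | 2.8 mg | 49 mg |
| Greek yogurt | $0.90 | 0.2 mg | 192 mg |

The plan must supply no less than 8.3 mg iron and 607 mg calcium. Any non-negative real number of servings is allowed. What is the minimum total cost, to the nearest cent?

Compare the cost at each extreme point of the feasible region.
orange only: max(8.3/0.4, 607/46) = 20.75 servings → $15.56.
oats only: max(8.3/2.8, 607/49) = 12.39 servings → $4.96.
Greek yogurt only: max(8.3/0.2, 607/192) = 41.5 servings → $37.35.
orange + oats with both tight: 11.84 servings and 1.273 servings → $9.39.
orange + Greek yogurt: intersection lies outside the first quadrant.
oats + Greek yogurt with both tight: 2.789 servings and 2.45 servings → $3.32.
The minimum over all feasible corners is $3.32.

$3.32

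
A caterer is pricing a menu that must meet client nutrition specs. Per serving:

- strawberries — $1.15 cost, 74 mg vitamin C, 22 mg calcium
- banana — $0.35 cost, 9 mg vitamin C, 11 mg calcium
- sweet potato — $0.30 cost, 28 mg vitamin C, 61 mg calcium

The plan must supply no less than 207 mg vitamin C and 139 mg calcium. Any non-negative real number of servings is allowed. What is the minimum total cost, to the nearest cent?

$2.22

Check every corner: each single food scaled to meet both minima, and each pair solved so both constraints bind.
strawberries only: max(207/74, 139/22) = 6.318 servings → $7.27.
banana only: max(207/9, 139/11) = 23 servings → $8.05.
sweet potato only: max(207/28, 139/61) = 7.393 servings → $2.22.
strawberries + banana with both tight: 1.666 servings and 9.305 servings → $5.17.
strawberries + sweet potato with both tight: 2.241 servings and 1.47 servings → $3.02.
banana + sweet potato: the both-tight solution has a negative serving — not a feasible corner.
So the least-cost plan costs $2.22.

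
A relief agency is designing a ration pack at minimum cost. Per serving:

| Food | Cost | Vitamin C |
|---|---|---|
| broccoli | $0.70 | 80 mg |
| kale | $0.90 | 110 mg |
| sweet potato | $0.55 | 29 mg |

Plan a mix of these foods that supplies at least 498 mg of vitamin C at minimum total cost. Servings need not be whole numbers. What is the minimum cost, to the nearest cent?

Cost per mg of vitamin C: kale $0.0082, broccoli $0.0088, sweet potato $0.0190.
With no serving limits, use only kale: 498 mg / 110 mg = 4.527 servings × $0.90 = $4.07.

$4.07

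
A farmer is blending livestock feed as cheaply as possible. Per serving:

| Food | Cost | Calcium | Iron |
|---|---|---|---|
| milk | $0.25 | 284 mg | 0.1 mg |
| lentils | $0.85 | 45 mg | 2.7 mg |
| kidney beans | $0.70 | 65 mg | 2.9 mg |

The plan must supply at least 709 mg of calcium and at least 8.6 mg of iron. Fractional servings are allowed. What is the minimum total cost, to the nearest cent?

$2.49

Two binding constraints pin down two serving amounts, so the optimal mix uses at most two foods. The candidates are each food alone (scaled to the tighter of calcium/iron) and each pair with both constraints tight.
milk only: max(709/284, 8.6/0.1) = 86 servings → $21.50.
lentils only: max(709/45, 8.6/2.7) = 15.76 servings → $13.39.
kidney beans only: max(709/65, 8.6/2.9) = 10.91 servings → $7.64.
milk + lentils with both tight: 2.004 servings and 3.111 servings → $3.15.
milk + kidney beans with both tight: 1.832 servings and 2.902 servings → $2.49.
lentils + kidney beans with both targets exact would need a negative amount; discard.
Cheapest feasible corner: $2.49.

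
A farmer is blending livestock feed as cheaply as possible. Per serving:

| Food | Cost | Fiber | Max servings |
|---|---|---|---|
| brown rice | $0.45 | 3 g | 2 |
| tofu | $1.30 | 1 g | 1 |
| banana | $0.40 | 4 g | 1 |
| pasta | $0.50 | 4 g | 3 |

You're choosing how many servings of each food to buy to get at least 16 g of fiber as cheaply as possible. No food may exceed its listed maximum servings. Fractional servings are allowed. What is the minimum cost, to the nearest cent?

Cost per g of fiber: banana $0.1000, pasta $0.1250, brown rice $0.1500, tofu $1.3000.
Take 1 serving of banana: +4.0 g fiber for $0.40 (total $0.40, still need 12.0 g).
Take 3 servings of pasta: +12.0 g fiber for $1.50 (total $1.90, still need 0.0 g).
Greedy by cheapest-per-g is optimal for a single linear constraint, so the minimum cost is $1.90.

$1.90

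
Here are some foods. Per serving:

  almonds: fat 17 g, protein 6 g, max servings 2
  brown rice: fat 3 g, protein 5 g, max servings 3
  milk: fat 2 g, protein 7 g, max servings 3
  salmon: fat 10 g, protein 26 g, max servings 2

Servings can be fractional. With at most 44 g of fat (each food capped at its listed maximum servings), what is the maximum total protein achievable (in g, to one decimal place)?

91.2 g

Protein per g fat: milk 3.5, salmon 2.6, brown rice 1.667, almonds 0.3529.
Take 3 servings of milk: uses 6 g fat, +21.0 g protein (running total 21.0 g).
Take 2 servings of salmon: uses 20 g fat, +52.0 g protein (running total 73.0 g).
Take 3 servings of brown rice: uses 9 g fat, +15.0 g protein (running total 88.0 g).
Take 0.5294 servings of almonds: uses 9 g fat, +3.2 g protein (running total 91.2 g).
Filling greedily by protein-per-g fat is optimal for one linear limit, giving 91.2 g.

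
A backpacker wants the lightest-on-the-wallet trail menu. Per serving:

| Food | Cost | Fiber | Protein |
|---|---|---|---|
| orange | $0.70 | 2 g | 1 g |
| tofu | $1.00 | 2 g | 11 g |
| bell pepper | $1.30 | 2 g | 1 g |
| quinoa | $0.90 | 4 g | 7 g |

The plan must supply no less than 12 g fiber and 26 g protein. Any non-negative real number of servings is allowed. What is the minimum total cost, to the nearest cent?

$3.07

Two binding constraints pin down two serving amounts, so the optimal mix uses at most two foods. The candidates are each food alone (scaled to the tighter of fiber/protein) and each pair with both constraints tight.
orange only: max(12/2, 26/1) = 26 servings → $18.20.
tofu only: max(12/2, 26/11) = 6 servings → $6.00.
bell pepper only: max(12/2, 26/1) = 26 servings → $33.80.
quinoa only: max(12/4, 26/7) = 3.714 servings → $3.34.
orange + tofu with both tight: 4 servings and 2 servings → $4.80.
orange + bell pepper (both tight): parallel constraints — no distinct corner.
orange + quinoa with both targets exact would need a negative amount; discard.
tofu + bell pepper with both tight: 2 servings and 4 servings → $7.20.
tofu + quinoa with both tight: 0.6667 servings and 2.667 servings → $3.07.
bell pepper + quinoa with both targets exact would need a negative amount; discard.
Cheapest feasible corner: $3.07.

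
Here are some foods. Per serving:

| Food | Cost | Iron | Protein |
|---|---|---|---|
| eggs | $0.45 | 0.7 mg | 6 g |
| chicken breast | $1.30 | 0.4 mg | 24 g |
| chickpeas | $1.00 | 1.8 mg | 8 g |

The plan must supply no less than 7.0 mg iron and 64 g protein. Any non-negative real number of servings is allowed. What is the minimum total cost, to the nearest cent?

The cheapest plan sits at a corner of the feasible region — with two constraints it uses at most two foods.
eggs only: max(7.0/0.7, 64/6) = 10.67 servings → $4.80.
chicken breast only: max(7.0/0.4, 64/24) = 17.5 servings → $22.75.
chickpeas only: max(7.0/1.8, 64/8) = 8 servings → $8.00.
eggs + chicken breast with both tight: 9.889 servings and 0.1944 servings → $4.70.
eggs + chickpeas with both targets exact would need a negative amount; discard.
chicken breast + chickpeas with both tight: 1.48 servings and 3.56 servings → $5.48.
So the least-cost plan costs $4.70.

$4.70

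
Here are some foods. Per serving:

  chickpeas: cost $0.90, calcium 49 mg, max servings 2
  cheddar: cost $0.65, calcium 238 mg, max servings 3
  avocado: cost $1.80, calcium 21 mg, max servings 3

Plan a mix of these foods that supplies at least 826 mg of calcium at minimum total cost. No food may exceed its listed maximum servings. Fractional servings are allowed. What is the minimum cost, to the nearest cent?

$4.95

Cost per mg of calcium: cheddar $0.0027, chickpeas $0.0184, avocado $0.0857.
Take 3 servings of cheddar: +714.0 mg calcium for $1.95 (total $1.95, still need 112.0 mg).
Take 2 servings of chickpeas: +98.0 mg calcium for $1.80 (total $3.75, still need 14.0 mg).
Take 0.6667 servings of avocado: +14.0 mg calcium for $1.20 (total $4.95, still need 0.0 mg).
Filling from the cheapest source first is optimal under one linear minimum: $4.95.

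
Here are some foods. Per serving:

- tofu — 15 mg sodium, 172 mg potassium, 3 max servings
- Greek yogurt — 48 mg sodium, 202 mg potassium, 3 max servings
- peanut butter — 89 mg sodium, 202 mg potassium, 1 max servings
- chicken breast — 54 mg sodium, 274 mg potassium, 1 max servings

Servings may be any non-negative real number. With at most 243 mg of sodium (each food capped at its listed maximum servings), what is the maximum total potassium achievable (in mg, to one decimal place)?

1396.0 mg

Potassium per mg sodium: tofu 11.47, chicken breast 5.074, Greek yogurt 4.208, peanut butter 2.27.
Take 3 servings of tofu: uses 45 mg sodium, +516.0 mg potassium (running total 516.0 mg).
Take 1 serving of chicken breast: uses 54 mg sodium, +274.0 mg potassium (running total 790.0 mg).
Take 3 servings of Greek yogurt: uses 144 mg sodium, +606.0 mg potassium (running total 1396.0 mg).
Filling greedily by potassium-per-mg sodium is optimal for one linear limit, giving 1396.0 mg.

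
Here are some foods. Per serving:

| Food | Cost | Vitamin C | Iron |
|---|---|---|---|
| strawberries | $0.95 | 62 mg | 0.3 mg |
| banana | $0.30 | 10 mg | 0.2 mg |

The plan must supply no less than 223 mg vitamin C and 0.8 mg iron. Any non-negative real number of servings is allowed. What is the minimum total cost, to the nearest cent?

$3.42

A basic optimal solution has at most two foods positive. Try each food alone and each pair with both targets met exactly.
strawberries only: max(223/62, 0.8/0.3) = 3.597 servings → $3.42.
banana only: max(223/10, 0.8/0.2) = 22.3 servings → $6.69.
strawberries + banana: intersection lies outside the first quadrant.
So the least-cost plan costs $3.42.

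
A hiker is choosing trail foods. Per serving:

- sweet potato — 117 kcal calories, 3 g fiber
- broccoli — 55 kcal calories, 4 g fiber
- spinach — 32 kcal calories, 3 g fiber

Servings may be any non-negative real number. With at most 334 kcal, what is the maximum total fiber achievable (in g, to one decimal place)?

Fiber per kcal: spinach 0.09375, broccoli 0.07273, sweet potato 0.02564.
With no serving limits, spend the whole calories allowance on spinach: 334 kcal / 32 kcal × 3 g = 31.3 g.

31.3 g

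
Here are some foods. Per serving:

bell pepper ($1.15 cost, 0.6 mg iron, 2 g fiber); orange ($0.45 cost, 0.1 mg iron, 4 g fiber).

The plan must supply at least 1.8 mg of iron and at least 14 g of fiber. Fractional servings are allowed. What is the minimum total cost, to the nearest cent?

$4.01

This is a tiny linear program; its minimum lies at a vertex of the feasible set. List the vertices and price them.
bell pepper only: max(1.8/0.6, 14/2) = 7 servings → $8.05.
orange only: max(1.8/0.1, 14/4) = 18 servings → $8.10.
bell pepper + orange with both tight: 2.636 servings and 2.182 servings → $4.01.
So the least-cost plan costs $4.01.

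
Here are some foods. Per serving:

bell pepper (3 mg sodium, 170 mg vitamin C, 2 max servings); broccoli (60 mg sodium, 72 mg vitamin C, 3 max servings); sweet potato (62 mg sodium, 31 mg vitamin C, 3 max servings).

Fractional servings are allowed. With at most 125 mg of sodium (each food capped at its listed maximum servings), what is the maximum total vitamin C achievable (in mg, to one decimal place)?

482.8 mg

Vitamin C per mg sodium: bell pepper 56.67, broccoli 1.2, sweet potato 0.5.
Take 2 servings of bell pepper: uses 6 mg sodium, +340.0 mg vitamin C (running total 340.0 mg).
Take 1.983 servings of broccoli: uses 119 mg sodium, +142.8 mg vitamin C (running total 482.8 mg).
Filling greedily by vitamin C-per-mg sodium is optimal for one linear limit, giving 482.8 mg.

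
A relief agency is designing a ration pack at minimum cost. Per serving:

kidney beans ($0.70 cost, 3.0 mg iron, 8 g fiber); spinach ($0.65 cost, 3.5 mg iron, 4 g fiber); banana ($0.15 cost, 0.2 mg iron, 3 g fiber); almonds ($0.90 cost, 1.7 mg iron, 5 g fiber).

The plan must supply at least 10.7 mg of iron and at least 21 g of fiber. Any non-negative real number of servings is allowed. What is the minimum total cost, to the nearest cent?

$2.26

Check every corner: each single food scaled to meet both minima, and each pair solved so both constraints bind.
kidney beans only: max(10.7/3.0, 21/8) = 3.567 servings → $2.50.
spinach only: max(10.7/3.5, 21/4) = 5.25 servings → $3.41.
banana only: max(10.7/0.2, 21/3) = 53.5 servings → $8.03.
almonds only: max(10.7/1.7, 21/5) = 6.294 servings → $5.66.
kidney beans + spinach with both tight: 1.919 servings and 1.413 servings → $2.26.
kidney beans + banana: the both-tight solution has a negative serving — not a feasible corner.
kidney beans + almonds: intersection lies outside the first quadrant.
spinach + banana with both tight: 2.876 servings and 3.165 servings → $2.34.
spinach + almonds with both tight: 1.664 servings and 2.869 servings → $3.66.
banana + almonds with both targets exact would need a negative amount; discard.
Cheapest feasible corner: $2.26.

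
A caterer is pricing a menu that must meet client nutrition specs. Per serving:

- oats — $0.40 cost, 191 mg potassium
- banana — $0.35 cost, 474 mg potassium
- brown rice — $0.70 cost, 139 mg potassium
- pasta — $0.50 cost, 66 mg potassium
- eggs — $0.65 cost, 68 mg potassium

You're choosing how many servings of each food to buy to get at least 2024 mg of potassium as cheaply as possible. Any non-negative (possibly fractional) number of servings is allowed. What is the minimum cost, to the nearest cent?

$1.49

Cost per mg of potassium: banana $0.0007, oats $0.0021, brown rice $0.0050, pasta $0.0076, eggs $0.0096.
With no serving limits, use only banana: 2024 mg / 474 mg = 4.27 servings × $0.35 = $1.49.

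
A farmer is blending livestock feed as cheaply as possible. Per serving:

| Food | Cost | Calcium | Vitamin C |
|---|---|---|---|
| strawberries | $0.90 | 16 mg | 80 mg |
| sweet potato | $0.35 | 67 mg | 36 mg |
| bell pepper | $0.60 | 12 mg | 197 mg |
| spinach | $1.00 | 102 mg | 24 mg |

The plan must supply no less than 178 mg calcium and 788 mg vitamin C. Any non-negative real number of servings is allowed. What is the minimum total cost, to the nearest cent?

At the optimum either one food covers both requirements or two foods hit both targets exactly; no other combination can be cheaper.
strawberries only: max(178/16, 788/80) = 11.12 servings → $10.01.
sweet potato only: max(178/67, 788/36) = 21.89 servings → $7.66.
bell pepper only: max(178/12, 788/197) = 14.83 servings → $8.90.
spinach only: max(178/102, 788/24) = 32.83 servings → $32.83.
strawberries + sweet potato with both tight: 9.696 servings and 0.3411 servings → $8.85.
strawberries + bell pepper: intersection lies outside the first quadrant.
strawberries + spinach with both tight: 9.787 servings and 0.2099 servings → $9.02.
sweet potato + bell pepper with both tight: 2.006 servings and 3.633 servings → $2.88.
sweet potato + spinach with both targets exact would need a negative amount; discard.
bell pepper + spinach with both tight: 3.842 servings and 1.293 servings → $3.60.
The minimum over all feasible corners is $2.88.

$2.88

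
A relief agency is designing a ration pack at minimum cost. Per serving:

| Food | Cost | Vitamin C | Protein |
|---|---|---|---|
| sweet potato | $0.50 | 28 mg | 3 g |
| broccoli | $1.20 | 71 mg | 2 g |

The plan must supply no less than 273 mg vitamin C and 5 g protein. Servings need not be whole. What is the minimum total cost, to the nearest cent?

With two linear requirements the optimum uses one or two foods; enumerate the corners.
sweet potato only: max(273/28, 5/3) = 9.75 servings → $4.88.
broccoli only: max(273/71, 5/2) = 3.845 servings → $4.61.
sweet potato + broccoli: the both-tight solution has a negative serving — not a feasible corner.
So the least-cost plan costs $4.61.

$4.61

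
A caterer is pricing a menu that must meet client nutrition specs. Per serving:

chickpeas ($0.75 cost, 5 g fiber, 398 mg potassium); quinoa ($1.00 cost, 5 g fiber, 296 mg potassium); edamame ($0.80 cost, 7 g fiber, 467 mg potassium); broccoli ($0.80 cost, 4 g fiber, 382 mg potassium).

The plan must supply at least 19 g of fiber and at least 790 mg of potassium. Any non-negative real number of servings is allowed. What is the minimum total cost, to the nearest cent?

Compare the cost at each extreme point of the feasible region.
chickpeas only: max(19/5, 790/398) = 3.8 servings → $2.85.
quinoa only: max(19/5, 790/296) = 3.8 servings → $3.80.
edamame only: max(19/7, 790/467) = 2.714 servings → $2.17.
broccoli only: max(19/4, 790/382) = 4.75 servings → $3.80.
chickpeas + quinoa with both targets exact would need a negative amount; discard.
chickpeas + edamame: intersection lies outside the first quadrant.
chickpeas + broccoli with both targets exact would need a negative amount; discard.
quinoa + edamame: the both-tight solution has a negative serving — not a feasible corner.
quinoa + broccoli with both targets exact would need a negative amount; discard.
edamame + broccoli: intersection lies outside the first quadrant.
Cheapest feasible corner: $2.17.

$2.17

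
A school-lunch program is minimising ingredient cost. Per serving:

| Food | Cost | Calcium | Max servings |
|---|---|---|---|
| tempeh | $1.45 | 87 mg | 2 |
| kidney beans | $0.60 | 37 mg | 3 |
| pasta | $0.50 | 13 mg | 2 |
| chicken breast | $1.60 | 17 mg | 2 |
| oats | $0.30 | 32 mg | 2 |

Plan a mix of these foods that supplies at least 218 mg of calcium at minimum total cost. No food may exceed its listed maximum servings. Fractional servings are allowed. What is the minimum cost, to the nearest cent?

$3.12

Cost per mg of calcium: oats $0.0094, kidney beans $0.0162, tempeh $0.0167, pasta $0.0385, chicken breast $0.0941.
Take 2 servings of oats: +64.0 mg calcium for $0.60 (total $0.60, still need 154.0 mg).
Take 3 servings of kidney beans: +111.0 mg calcium for $1.80 (total $2.40, still need 43.0 mg).
Take 0.4943 servings of tempeh: +43.0 mg calcium for $0.72 (total $3.12, still need 0.0 mg).
Filling from the cheapest source first is optimal under one linear minimum: $3.12.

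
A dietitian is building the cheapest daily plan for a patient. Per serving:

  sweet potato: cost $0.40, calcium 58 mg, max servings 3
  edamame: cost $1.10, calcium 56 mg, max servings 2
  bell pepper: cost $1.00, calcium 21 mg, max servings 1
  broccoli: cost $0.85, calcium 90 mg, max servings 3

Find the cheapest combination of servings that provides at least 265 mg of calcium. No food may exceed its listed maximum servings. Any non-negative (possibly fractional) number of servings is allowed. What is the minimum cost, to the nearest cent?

$2.06

Cost per mg of calcium: sweet potato $0.0069, broccoli $0.0094, edamame $0.0196, bell pepper $0.0476.
Take 3 servings of sweet potato: +174.0 mg calcium for $1.20 (total $1.20, still need 91.0 mg).
Take 1.011 servings of broccoli: +91.0 mg calcium for $0.86 (total $2.06, still need 0.0 mg).
Filling from the cheapest source first is optimal under one linear minimum: $2.06.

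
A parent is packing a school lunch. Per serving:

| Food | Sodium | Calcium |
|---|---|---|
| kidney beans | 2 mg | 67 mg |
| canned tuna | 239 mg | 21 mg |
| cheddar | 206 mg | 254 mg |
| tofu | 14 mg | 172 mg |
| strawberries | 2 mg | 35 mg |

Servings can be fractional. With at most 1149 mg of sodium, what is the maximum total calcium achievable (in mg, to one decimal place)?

38491.5 mg

Calcium per mg sodium: kidney beans 33.5, strawberries 17.5, tofu 12.29, cheddar 1.233, canned tuna 0.08787.
With no serving limits, spend the whole sodium allowance on kidney beans: 1149 mg / 2 mg × 67 mg = 38491.5 mg.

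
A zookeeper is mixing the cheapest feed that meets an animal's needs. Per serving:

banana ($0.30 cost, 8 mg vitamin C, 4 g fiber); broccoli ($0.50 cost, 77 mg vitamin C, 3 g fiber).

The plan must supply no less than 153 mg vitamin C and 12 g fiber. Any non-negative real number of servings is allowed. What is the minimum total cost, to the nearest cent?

This is a tiny linear program; its minimum lies at a vertex of the feasible set. List the vertices and price them.
banana only: max(153/8, 12/4) = 19.12 servings → $5.74.
broccoli only: max(153/77, 12/3) = 4 servings → $2.00.
banana + broccoli with both tight: 1.637 servings and 1.817 servings → $1.40.
The minimum over all feasible corners is $1.40.

$1.40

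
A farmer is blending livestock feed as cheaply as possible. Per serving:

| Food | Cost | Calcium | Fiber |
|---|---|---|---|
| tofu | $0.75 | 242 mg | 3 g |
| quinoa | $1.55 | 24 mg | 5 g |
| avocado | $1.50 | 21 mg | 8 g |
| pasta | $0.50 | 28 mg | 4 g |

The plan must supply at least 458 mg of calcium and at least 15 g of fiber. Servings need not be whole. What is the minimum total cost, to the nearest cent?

tofu only: max(458/242, 15/3) = 5 servings → $3.75.
quinoa only: max(458/24, 15/5) = 19.08 servings → $29.58.
avocado only: max(458/21, 15/8) = 21.81 servings → $32.71.
pasta only: max(458/28, 15/4) = 16.36 servings → $8.18.
tofu + quinoa with both tight: 1.696 servings and 1.982 servings → $4.34.
tofu + avocado with both tight: 1.788 servings and 1.204 servings → $3.15.
tofu + pasta with both tight: 1.597 servings and 2.552 servings → $2.47.
quinoa + avocado: the both-tight solution has a negative serving — not a feasible corner.
quinoa + pasta: intersection lies outside the first quadrant.
avocado + pasta: the both-tight solution has a negative serving — not a feasible corner.
The minimum over all feasible corners is $2.47.

$2.47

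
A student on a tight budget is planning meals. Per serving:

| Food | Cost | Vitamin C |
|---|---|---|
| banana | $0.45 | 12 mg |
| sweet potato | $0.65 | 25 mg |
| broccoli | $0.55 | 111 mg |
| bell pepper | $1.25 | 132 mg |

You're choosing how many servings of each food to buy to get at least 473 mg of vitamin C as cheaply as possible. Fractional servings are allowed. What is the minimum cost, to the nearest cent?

Cost per mg of vitamin C: broccoli $0.0050, bell pepper $0.0095, sweet potato $0.0260, banana $0.0375.
With no serving limits, use only broccoli: 473 mg / 111 mg = 4.261 servings × $0.55 = $2.34.

$2.34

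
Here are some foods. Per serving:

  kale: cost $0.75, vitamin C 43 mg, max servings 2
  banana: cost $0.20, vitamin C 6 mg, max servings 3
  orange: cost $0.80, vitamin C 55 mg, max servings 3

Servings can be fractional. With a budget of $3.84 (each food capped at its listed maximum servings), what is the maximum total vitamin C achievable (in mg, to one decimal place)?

Vitamin C per dollar: orange 68.75, kale 57.33, banana 30.
Take 3 servings of orange: spends $2.40, +165.0 mg vitamin C (running total 165.0 mg).
Take 1.92 servings of kale: spends $1.44, +82.6 mg vitamin C (running total 247.6 mg).
Greedy by best ratio exhausts the cost allowance optimally: 247.6 mg.

247.6 mg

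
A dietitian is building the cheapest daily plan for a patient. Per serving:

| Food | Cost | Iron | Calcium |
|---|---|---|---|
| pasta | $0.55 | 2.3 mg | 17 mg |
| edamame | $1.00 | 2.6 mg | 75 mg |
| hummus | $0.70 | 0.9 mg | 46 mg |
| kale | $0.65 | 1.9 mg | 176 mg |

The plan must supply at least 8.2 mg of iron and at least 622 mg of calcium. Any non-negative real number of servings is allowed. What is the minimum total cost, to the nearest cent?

$2.64

pasta only: max(8.2/2.3, 622/17) = 36.59 servings → $20.12.
edamame only: max(8.2/2.6, 622/75) = 8.293 servings → $8.29.
hummus only: max(8.2/0.9, 622/46) = 13.52 servings → $9.47.
kale only: max(8.2/1.9, 622/176) = 4.316 servings → $2.81.
pasta + edamame: the both-tight solution has a negative serving — not a feasible corner.
pasta + hummus: the both-tight solution has a negative serving — not a feasible corner.
pasta + kale with both tight: 0.7017 servings and 3.466 servings → $2.64.
edamame + hummus with both targets exact would need a negative amount; discard.
edamame + kale with both tight: 0.8296 servings and 3.181 servings → $2.90.
hummus + kale with both tight: 3.682 servings and 2.572 servings → $4.25.
The minimum over all feasible corners is $2.64.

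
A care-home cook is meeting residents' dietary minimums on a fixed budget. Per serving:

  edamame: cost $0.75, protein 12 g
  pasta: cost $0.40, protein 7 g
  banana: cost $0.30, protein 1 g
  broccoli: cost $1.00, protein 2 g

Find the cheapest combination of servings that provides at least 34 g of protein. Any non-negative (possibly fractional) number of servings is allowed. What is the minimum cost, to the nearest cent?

$1.94

Cost per g of protein: pasta $0.0571, edamame $0.0625, banana $0.3000, broccoli $0.5000.
With no serving limits, use only pasta: 34 g / 7 g = 4.857 servings × $0.40 = $1.94.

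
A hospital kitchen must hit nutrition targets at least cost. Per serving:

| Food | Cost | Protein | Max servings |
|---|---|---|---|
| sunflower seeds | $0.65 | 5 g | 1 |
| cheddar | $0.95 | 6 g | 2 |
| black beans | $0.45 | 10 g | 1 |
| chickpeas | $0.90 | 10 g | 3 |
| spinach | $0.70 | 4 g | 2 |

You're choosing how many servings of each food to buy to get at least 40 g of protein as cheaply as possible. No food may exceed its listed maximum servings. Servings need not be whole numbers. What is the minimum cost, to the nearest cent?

$3.15

Cost per g of protein: black beans $0.0450, chickpeas $0.0900, sunflower seeds $0.1300, cheddar $0.1583, spinach $0.1750.
Take 1 serving of black beans: +10.0 g protein for $0.45 (total $0.45, still need 30.0 g).
Take 3 servings of chickpeas: +30.0 g protein for $2.70 (total $3.15, still need 0.0 g).
Greedy by cheapest-per-g is optimal for a single linear constraint, so the minimum cost is $3.15.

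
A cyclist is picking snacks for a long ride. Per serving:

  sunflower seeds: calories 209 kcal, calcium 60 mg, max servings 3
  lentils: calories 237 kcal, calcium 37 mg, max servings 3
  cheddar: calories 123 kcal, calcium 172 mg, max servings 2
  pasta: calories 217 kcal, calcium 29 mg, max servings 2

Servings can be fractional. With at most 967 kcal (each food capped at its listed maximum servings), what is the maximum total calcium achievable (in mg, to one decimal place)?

Calcium per kcal: cheddar 1.398, sunflower seeds 0.2871, lentils 0.1561, pasta 0.1336.
Take 2 servings of cheddar: uses 246 kcal, +344.0 mg calcium (running total 344.0 mg).
Take 3 servings of sunflower seeds: uses 627 kcal, +180.0 mg calcium (running total 524.0 mg).
Take 0.3966 servings of lentils: uses 94 kcal, +14.7 mg calcium (running total 538.7 mg).
Filling greedily by calcium-per-kcal is optimal for one linear limit, giving 538.7 mg.

538.7 mg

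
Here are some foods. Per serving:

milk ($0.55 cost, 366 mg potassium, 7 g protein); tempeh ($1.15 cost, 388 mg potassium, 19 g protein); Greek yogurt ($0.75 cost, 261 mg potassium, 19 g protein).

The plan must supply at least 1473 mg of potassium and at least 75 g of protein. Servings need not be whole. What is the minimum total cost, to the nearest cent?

An LP optimum is at a vertex; with two nutrient constraints at most two foods are used. Check each candidate.
milk only: max(1473/366, 75/7) = 10.71 servings → $5.89.
tempeh only: max(1473/388, 75/19) = 3.947 servings → $4.54.
Greek yogurt only: max(1473/261, 75/19) = 5.644 servings → $4.23.
milk + tempeh: the both-tight solution has a negative serving — not a feasible corner.
milk + Greek yogurt with both tight: 1.641 servings and 3.343 servings → $3.41.
tempeh + Greek yogurt with both tight: 3.486 servings and 0.4613 servings → $4.35.
So the least-cost plan costs $3.41.

$3.41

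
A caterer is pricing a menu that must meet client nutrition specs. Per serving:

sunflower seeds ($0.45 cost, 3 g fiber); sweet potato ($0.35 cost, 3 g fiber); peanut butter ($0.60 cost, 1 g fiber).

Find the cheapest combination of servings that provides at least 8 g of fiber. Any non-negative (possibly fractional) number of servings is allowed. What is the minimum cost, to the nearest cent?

$0.93

Cost per g of fiber: sweet potato $0.1167, sunflower seeds $0.1500, peanut butter $0.6000.
With no serving limits, use only sweet potato: 8 g / 3 g = 2.667 servings × $0.35 = $0.93.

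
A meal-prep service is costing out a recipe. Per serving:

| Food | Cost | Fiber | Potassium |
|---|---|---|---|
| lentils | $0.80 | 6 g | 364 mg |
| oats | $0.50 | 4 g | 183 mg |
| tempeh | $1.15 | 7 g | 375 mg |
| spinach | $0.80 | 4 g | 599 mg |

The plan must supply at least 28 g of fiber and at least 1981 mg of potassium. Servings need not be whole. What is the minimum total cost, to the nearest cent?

$3.94

Check every corner: each single food scaled to meet both minima, and each pair solved so both constraints bind.
lentils only: max(28/6, 1981/364) = 5.442 servings → $4.35.
oats only: max(28/4, 1981/183) = 10.83 servings → $5.41.
tempeh only: max(28/7, 1981/375) = 5.283 servings → $6.08.
spinach only: max(28/4, 1981/599) = 7 servings → $5.60.
lentils + oats: intersection lies outside the first quadrant.
lentils + tempeh with both targets exact would need a negative amount; discard.
lentils + spinach with both tight: 4.138 servings and 0.7923 servings → $3.94.
oats + tempeh: the both-tight solution has a negative serving — not a feasible corner.
oats + spinach with both tight: 5.317 servings and 1.683 servings → $4.00.
tempeh + spinach with both tight: 3.286 servings and 1.25 servings → $4.78.
Cheapest feasible corner: $3.94.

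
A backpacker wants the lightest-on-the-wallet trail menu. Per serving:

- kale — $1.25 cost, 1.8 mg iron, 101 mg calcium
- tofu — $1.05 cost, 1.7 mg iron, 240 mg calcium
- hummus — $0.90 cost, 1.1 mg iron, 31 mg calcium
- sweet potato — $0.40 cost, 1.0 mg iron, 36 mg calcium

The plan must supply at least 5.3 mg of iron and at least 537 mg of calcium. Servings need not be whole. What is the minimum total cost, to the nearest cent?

At the optimum either one food covers both requirements or two foods hit both targets exactly; no other combination can be cheaper.
kale only: max(5.3/1.8, 537/101) = 5.317 servings → $6.65.
tofu only: max(5.3/1.7, 537/240) = 3.118 servings → $3.27.
hummus only: max(5.3/1.1, 537/31) = 17.32 servings → $15.59.
sweet potato only: max(5.3/1.0, 537/36) = 14.92 servings → $5.97.
kale + tofu with both tight: 1.38 servings and 1.657 servings → $3.46.
kale + hummus: the both-tight solution has a negative serving — not a feasible corner.
kale + sweet potato: the both-tight solution has a negative serving — not a feasible corner.
tofu + hummus with both tight: 2.018 servings and 1.699 servings → $3.65.
tofu + sweet potato with both tight: 1.936 servings and 2.008 servings → $2.84.
hummus + sweet potato: intersection lies outside the first quadrant.
The minimum over all feasible corners is $2.84.

$2.84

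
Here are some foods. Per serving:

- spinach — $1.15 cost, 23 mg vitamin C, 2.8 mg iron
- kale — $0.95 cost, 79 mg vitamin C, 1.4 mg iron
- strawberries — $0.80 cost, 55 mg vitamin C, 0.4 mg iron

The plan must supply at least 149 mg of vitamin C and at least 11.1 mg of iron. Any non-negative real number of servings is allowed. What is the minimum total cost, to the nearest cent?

For a min-cost LP with two ≥-constraints, a basic feasible solution has at most two positive variables.
spinach only: max(149/23, 11.1/2.8) = 6.478 servings → $7.45.
kale only: max(149/79, 11.1/1.4) = 7.929 servings → $7.53.
strawberries only: max(149/55, 11.1/0.4) = 27.75 servings → $22.20.
spinach + kale with both tight: 3.536 servings and 0.8566 servings → $4.88.
spinach + strawberries with both tight: 3.805 servings and 1.118 servings → $5.27.
kale + strawberries with both targets exact would need a negative amount; discard.
So the least-cost plan costs $4.88.

$4.88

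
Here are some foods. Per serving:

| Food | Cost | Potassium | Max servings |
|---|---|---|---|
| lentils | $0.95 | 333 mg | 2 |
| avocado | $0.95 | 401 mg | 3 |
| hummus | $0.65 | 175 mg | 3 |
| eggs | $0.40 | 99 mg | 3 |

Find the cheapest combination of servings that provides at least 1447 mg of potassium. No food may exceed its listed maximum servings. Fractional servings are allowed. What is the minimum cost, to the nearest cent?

$3.55

Cost per mg of potassium: avocado $0.0024, lentils $0.0029, hummus $0.0037, eggs $0.0040.
Take 3 servings of avocado: +1203.0 mg potassium for $2.85 (total $2.85, still need 244.0 mg).
Take 0.7327 servings of lentils: +244.0 mg potassium for $0.70 (total $3.55, still need 0.0 mg).
Filling from the cheapest source first is optimal under one linear minimum: $3.55.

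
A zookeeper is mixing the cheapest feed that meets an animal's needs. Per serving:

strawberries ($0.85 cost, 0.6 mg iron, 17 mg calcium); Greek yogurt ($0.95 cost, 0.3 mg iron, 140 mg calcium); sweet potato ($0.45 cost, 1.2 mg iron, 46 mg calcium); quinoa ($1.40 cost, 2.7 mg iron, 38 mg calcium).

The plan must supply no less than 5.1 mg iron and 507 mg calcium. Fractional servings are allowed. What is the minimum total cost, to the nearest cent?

$3.94

A basic optimal solution has at most two foods positive. Try each food alone and each pair with both targets met exactly.
strawberries only: max(5.1/0.6, 507/17) = 29.82 servings → $25.35.
Greek yogurt only: max(5.1/0.3, 507/140) = 17 servings → $16.15.
sweet potato only: max(5.1/1.2, 507/46) = 11.02 servings → $4.96.
quinoa only: max(5.1/2.7, 507/38) = 13.34 servings → $18.68.
strawberries + Greek yogurt with both tight: 7.122 servings and 2.757 servings → $8.67.
strawberries + sweet potato: intersection lies outside the first quadrant.
strawberries + quinoa: intersection lies outside the first quadrant.
Greek yogurt + sweet potato with both tight: 2.424 servings and 3.644 servings → $3.94.
Greek yogurt + quinoa with both tight: 3.205 servings and 1.533 servings → $5.19.
sweet potato + quinoa: the both-tight solution has a negative serving — not a feasible corner.
The minimum over all feasible corners is $3.94.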